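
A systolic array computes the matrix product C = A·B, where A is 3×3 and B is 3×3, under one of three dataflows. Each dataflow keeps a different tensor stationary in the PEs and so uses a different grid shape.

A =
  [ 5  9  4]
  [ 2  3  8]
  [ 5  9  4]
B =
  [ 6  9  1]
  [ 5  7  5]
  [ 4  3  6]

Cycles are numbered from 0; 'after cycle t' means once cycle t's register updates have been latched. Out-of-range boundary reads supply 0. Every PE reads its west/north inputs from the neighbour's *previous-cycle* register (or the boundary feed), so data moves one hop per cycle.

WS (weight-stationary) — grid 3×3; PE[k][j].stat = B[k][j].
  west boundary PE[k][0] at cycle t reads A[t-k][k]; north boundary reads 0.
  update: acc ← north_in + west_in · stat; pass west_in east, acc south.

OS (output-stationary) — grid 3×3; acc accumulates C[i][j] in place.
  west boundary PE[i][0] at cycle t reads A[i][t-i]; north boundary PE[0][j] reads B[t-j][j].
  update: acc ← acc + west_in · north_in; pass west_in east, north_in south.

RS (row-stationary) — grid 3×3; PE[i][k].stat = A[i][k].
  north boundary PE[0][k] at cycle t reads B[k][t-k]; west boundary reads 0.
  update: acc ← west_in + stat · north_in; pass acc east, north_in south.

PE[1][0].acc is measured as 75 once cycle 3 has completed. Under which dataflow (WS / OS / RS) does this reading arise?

— WS: 3×3; PE[1][0] trace:
  0: (1,0).acc=0  regs=<0,0>
  1: (1,0).acc=75  regs=<9,75>
  2: (1,0).acc=27  regs=<3,27>
  3: (1,0).acc=75  regs=<9,75>
— OS: 3×3; PE[1][0] trace:
  0: (1,0).acc=0  regs=<0,0>
  1: (1,0).acc=12  regs=<2,6>
  2: (1,0).acc=27  regs=<3,5>
  3: (1,0).acc=59  regs=<8,4>
— RS: 3×3; PE[1][0] trace:
  0: (1,0).acc=0  regs=<0,0>
  1: (1,0).acc=12  regs=<12,6>
  2: (1,0).acc=18  regs=<18,9>
  3: (1,0).acc=2  regs=<2,1>

dataflow = WS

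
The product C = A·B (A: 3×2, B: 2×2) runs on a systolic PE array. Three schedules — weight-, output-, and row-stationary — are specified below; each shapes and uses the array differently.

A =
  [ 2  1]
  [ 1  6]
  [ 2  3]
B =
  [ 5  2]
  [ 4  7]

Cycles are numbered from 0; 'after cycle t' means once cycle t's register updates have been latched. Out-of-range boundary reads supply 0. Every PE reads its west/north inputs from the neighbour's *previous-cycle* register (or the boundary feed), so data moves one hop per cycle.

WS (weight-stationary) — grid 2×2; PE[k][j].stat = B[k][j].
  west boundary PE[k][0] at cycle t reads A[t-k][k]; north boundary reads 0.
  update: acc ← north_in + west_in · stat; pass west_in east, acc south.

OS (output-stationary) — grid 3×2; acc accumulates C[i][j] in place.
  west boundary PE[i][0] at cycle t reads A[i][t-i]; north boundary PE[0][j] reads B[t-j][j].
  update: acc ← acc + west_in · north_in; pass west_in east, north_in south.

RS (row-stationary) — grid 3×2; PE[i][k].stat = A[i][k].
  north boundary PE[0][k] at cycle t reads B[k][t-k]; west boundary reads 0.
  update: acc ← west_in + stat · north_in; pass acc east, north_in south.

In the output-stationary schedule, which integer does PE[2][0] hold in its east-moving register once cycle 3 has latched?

Tracing OS — 3×2 array, target PE[2][0]:
  [0] (1,0) acc=0 (h:0 v:0)
  [0] (2,0) acc=0 (h:0 v:0)
  [1] (1,0) acc=5 (h:1 v:5)
  [1] (2,0) acc=0 (h:0 v:0)
  [2] (1,0) acc=29 (h:6 v:4)
  [2] (2,0) acc=10 (h:2 v:5)
  [3] (1,0) acc=29 (h:0 v:0)
  [3] (2,0) acc=22 (h:3 v:4)

register = 3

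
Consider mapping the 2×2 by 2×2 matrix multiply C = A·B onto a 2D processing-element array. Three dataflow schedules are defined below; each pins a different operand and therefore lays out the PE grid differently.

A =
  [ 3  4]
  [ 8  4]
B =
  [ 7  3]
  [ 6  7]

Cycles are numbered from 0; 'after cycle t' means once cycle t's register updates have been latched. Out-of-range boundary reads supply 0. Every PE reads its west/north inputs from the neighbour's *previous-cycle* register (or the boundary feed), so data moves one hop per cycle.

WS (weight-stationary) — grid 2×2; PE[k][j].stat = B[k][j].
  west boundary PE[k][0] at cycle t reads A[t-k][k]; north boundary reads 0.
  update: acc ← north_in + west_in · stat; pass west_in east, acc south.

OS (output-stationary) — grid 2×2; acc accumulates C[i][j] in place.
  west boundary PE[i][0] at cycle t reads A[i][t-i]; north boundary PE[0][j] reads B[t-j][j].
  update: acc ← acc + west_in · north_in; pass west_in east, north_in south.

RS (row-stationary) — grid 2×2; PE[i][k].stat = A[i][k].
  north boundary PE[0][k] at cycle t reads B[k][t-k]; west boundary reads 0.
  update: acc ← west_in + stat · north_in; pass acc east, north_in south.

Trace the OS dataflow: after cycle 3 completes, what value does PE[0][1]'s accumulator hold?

PE[0][1].acc = 37

OS (2×2). Following PE[0][1] plus its west/north inputs:
  c0 r0c0: 21 / 3 / 7
  c0 r0c1: 0 / 0 / 0
  c1 r0c0: 45 / 4 / 6
  c1 r0c1: 9 / 3 / 3
  c2 r0c0: 45 / 0 / 0
  c2 r0c1: 37 / 4 / 7
  c3 r0c0: 45 / 0 / 0
  c3 r0c1: 37 / 0 / 0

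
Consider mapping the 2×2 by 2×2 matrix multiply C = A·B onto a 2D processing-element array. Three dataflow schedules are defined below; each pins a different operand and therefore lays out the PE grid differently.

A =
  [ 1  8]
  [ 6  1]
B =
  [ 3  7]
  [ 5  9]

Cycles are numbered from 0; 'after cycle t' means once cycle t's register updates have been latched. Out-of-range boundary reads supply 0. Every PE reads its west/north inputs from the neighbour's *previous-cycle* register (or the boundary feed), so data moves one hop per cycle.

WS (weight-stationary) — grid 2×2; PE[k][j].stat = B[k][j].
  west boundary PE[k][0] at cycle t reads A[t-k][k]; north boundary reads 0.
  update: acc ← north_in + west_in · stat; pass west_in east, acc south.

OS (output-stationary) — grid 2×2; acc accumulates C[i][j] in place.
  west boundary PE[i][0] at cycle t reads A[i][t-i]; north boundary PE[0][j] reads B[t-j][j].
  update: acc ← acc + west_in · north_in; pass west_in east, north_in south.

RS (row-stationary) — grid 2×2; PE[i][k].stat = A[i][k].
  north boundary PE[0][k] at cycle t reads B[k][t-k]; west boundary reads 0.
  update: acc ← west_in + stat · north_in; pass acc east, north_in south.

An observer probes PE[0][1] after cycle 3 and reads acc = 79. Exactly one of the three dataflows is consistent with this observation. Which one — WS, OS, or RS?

dataflow = OS

— WS: 2×2; PE[0][1] trace:
  [0] (0,1) acc=0 (h:0 v:0)
  [1] (0,1) acc=7 (h:1 v:7)
  [2] (0,1) acc=42 (h:6 v:42)
  [3] (0,1) acc=0 (h:0 v:0)
— OS: 2×2; PE[0][1] trace:
  [0] (0,1) acc=0 (h:0 v:0)
  [1] (0,1) acc=7 (h:1 v:7)
  [2] (0,1) acc=79 (h:8 v:9)
  [3] (0,1) acc=79 (h:0 v:0)
— RS: 2×2; PE[0][1] trace:
  [0] (0,1) acc=0 (h:0 v:0)
  [1] (0,1) acc=43 (h:43 v:5)
  [2] (0,1) acc=79 (h:79 v:9)
  [3] (0,1) acc=0 (h:0 v:0)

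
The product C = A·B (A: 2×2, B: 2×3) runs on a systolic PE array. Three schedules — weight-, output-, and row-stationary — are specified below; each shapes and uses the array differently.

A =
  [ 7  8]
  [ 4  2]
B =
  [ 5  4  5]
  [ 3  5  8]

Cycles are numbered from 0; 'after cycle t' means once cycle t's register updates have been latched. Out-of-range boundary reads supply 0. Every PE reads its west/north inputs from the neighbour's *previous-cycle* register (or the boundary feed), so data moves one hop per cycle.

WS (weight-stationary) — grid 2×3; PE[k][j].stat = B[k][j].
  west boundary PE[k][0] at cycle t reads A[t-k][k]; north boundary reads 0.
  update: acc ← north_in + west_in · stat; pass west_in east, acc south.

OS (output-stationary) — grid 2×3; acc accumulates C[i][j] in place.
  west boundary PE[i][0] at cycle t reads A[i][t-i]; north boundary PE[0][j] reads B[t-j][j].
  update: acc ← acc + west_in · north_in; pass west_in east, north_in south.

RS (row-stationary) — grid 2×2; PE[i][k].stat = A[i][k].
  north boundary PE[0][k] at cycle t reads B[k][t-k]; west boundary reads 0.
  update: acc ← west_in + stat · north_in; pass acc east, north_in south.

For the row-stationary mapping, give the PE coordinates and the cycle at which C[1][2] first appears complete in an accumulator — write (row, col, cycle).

(row, col, cycle) = (1, 1, 4)

Under RS, C[1][2] lands at PE[1][1]:
  c0 r1c1: 0 / 0 / 0
  c1 r1c1: 0 / 0 / 0
  c2 r1c1: 26 / 26 / 3
  c3 r1c1: 26 / 26 / 5
  c4 r1c1: 36 / 36 / 8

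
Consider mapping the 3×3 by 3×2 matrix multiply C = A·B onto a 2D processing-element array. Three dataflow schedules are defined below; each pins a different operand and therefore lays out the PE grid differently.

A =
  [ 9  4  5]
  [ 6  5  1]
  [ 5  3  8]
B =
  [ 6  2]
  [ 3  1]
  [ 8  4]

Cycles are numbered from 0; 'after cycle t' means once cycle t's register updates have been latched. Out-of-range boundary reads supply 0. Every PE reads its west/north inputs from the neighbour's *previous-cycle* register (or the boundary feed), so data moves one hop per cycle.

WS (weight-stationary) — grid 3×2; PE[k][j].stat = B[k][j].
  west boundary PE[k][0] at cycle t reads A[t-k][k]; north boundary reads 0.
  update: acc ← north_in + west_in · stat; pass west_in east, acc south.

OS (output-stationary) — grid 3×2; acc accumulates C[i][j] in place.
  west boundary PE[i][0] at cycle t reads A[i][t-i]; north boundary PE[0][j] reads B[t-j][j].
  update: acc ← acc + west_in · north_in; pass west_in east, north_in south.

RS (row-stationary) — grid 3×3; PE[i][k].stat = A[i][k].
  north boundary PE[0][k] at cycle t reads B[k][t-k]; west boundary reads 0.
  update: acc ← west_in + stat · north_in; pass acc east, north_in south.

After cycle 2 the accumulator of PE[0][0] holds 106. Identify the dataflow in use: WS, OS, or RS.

dataflow = OS

Under WS (3×2), PE[0][0]:
  @0  [0,0]  acc 54  |  →9  ↓54
  @1  [0,0]  acc 36  |  →6  ↓36
  @2  [0,0]  acc 30  |  →5  ↓30
Under OS (3×2), PE[0][0]:
  @0  [0,0]  acc 54  |  →9  ↓6
  @1  [0,0]  acc 66  |  →4  ↓3
  @2  [0,0]  acc 106  |  →5  ↓8
Under RS (3×3), PE[0][0]:
  @0  [0,0]  acc 54  |  →54  ↓6
  @1  [0,0]  acc 18  |  →18  ↓2
  @2  [0,0]  acc 0  |  →0  ↓0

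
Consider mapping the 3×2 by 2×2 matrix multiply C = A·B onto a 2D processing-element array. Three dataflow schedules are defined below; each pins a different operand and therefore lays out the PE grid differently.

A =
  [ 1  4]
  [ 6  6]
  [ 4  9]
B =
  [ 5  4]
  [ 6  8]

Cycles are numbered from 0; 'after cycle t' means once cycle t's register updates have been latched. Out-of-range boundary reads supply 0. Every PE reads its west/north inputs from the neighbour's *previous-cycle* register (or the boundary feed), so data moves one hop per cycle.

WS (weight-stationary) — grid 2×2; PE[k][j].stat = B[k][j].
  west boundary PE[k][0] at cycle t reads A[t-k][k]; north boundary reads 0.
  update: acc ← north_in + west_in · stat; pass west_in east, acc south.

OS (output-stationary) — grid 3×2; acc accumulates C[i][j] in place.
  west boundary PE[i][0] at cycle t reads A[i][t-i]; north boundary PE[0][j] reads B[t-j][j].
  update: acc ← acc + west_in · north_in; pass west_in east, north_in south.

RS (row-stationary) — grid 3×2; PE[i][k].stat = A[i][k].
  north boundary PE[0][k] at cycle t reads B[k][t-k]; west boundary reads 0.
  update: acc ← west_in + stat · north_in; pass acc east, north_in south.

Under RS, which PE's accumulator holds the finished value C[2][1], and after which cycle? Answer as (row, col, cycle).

Under RS, C[2][1] lands at PE[2][1]:
  cycle 0: PE[2][1] → acc 0, east 0, south 0
  cycle 1: PE[2][1] → acc 0, east 0, south 0
  cycle 2: PE[2][1] → acc 0, east 0, south 0
  cycle 3: PE[2][1] → acc 74, east 74, south 6
  cycle 4: PE[2][1] → acc 88, east 88, south 8

(row, col, cycle) = (2, 1, 4)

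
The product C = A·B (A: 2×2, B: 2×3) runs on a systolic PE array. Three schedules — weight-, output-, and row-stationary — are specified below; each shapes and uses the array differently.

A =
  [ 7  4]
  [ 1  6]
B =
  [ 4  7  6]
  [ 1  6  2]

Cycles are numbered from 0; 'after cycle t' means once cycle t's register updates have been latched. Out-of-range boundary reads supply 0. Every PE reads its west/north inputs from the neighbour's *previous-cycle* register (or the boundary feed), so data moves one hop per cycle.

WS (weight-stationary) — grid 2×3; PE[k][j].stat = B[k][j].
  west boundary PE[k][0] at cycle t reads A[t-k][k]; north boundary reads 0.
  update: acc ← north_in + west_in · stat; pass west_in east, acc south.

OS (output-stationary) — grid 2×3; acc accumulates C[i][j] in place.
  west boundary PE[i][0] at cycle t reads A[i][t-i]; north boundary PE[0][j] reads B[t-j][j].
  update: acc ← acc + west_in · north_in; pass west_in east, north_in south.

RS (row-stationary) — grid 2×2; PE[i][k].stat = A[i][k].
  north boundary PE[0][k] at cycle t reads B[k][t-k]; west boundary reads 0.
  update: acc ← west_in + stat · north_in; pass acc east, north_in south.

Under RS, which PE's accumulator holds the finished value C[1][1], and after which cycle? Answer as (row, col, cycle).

(row, col, cycle) = (1, 1, 3)

RS — PE[1][1] is where C[1][1] collects:
  after 0 — PE[1][1] acc=0, pass-E 0, pass-S 0
  after 1 — PE[1][1] acc=0, pass-E 0, pass-S 0
  after 2 — PE[1][1] acc=10, pass-E 10, pass-S 1
  after 3 — PE[1][1] acc=43, pass-E 43, pass-S 6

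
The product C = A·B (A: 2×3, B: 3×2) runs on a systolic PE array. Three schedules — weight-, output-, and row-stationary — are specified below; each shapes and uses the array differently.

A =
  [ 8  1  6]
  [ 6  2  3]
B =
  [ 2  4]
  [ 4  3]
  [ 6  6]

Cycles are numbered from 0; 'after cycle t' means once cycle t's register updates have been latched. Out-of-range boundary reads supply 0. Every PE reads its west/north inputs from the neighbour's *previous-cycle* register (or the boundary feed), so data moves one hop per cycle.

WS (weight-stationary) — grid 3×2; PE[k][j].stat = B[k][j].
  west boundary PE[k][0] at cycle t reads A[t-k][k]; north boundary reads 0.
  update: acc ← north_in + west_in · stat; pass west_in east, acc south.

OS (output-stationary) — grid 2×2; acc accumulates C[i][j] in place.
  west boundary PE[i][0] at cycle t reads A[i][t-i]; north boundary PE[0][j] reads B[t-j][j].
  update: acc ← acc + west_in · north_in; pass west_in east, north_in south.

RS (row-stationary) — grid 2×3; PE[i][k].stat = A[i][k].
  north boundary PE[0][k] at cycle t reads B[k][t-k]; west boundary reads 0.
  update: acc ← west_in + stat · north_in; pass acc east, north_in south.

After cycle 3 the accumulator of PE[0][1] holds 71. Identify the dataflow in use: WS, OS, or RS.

dataflow = OS

— WS: 3×2; PE[0][1] trace:
  c0 r0c1: 0 / 0 / 0
  c1 r0c1: 32 / 8 / 32
  c2 r0c1: 24 / 6 / 24
  c3 r0c1: 0 / 0 / 0
— OS: 2×2; PE[0][1] trace:
  c0 r0c1: 0 / 0 / 0
  c1 r0c1: 32 / 8 / 4
  c2 r0c1: 35 / 1 / 3
  c3 r0c1: 71 / 6 / 6
— RS: 2×3; PE[0][1] trace:
  c0 r0c1: 0 / 0 / 0
  c1 r0c1: 20 / 20 / 4
  c2 r0c1: 35 / 35 / 3
  c3 r0c1: 0 / 0 / 0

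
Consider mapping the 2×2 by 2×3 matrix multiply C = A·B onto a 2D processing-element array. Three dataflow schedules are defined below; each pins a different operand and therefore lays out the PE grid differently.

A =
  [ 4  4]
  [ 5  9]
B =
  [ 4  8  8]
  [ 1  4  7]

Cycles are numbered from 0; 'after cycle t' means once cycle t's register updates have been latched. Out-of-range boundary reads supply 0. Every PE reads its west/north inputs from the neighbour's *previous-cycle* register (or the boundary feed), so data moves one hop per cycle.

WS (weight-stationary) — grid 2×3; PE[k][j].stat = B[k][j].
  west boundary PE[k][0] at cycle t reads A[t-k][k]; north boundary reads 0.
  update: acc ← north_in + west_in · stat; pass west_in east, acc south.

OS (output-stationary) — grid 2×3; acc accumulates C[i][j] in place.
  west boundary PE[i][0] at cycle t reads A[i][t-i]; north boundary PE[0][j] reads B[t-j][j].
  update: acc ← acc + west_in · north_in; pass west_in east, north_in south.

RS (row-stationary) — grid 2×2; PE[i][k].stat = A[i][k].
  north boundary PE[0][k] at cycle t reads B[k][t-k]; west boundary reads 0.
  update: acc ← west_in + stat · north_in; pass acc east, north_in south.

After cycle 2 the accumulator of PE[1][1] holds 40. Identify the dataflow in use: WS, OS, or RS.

WS (2×3 grid), PE[1][1]:
  t=0 PE[1][1]: acc=0 h=0 v=0
  t=1 PE[1][1]: acc=0 h=0 v=0
  t=2 PE[1][1]: acc=48 h=4 v=48
OS (2×3 grid), PE[1][1]:
  t=0 PE[1][1]: acc=0 h=0 v=0
  t=1 PE[1][1]: acc=0 h=0 v=0
  t=2 PE[1][1]: acc=40 h=5 v=8
RS (2×2 grid), PE[1][1]:
  t=0 PE[1][1]: acc=0 h=0 v=0
  t=1 PE[1][1]: acc=0 h=0 v=0
  t=2 PE[1][1]: acc=29 h=29 v=1

dataflow = OS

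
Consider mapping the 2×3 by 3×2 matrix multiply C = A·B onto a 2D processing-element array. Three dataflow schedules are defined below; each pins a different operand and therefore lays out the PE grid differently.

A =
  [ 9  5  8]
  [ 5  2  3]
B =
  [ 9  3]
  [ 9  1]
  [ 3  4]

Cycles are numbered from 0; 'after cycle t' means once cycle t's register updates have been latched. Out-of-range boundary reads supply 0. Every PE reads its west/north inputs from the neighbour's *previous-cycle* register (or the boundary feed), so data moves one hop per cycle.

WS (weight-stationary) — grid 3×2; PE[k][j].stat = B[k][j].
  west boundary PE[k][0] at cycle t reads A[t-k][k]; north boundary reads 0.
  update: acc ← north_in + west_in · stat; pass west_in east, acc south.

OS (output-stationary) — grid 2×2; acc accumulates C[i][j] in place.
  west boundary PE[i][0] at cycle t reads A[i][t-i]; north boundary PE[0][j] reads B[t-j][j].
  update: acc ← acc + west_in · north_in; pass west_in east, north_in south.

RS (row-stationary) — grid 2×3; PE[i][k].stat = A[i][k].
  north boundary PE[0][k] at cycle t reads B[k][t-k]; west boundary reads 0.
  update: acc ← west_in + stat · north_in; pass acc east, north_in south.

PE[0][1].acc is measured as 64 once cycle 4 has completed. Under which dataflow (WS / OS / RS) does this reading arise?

— WS: 3×2; PE[0][1] trace:
  t=0 PE[0][1]: acc=0 h=0 v=0
  t=1 PE[0][1]: acc=27 h=9 v=27
  t=2 PE[0][1]: acc=15 h=5 v=15
  t=3 PE[0][1]: acc=0 h=0 v=0
  t=4 PE[0][1]: acc=0 h=0 v=0
— OS: 2×2; PE[0][1] trace:
  t=0 PE[0][1]: acc=0 h=0 v=0
  t=1 PE[0][1]: acc=27 h=9 v=3
  t=2 PE[0][1]: acc=32 h=5 v=1
  t=3 PE[0][1]: acc=64 h=8 v=4
  t=4 PE[0][1]: acc=64 h=0 v=0
— RS: 2×3; PE[0][1] trace:
  t=0 PE[0][1]: acc=0 h=0 v=0
  t=1 PE[0][1]: acc=126 h=126 v=9
  t=2 PE[0][1]: acc=32 h=32 v=1
  t=3 PE[0][1]: acc=0 h=0 v=0
  t=4 PE[0][1]: acc=0 h=0 v=0

dataflow = OS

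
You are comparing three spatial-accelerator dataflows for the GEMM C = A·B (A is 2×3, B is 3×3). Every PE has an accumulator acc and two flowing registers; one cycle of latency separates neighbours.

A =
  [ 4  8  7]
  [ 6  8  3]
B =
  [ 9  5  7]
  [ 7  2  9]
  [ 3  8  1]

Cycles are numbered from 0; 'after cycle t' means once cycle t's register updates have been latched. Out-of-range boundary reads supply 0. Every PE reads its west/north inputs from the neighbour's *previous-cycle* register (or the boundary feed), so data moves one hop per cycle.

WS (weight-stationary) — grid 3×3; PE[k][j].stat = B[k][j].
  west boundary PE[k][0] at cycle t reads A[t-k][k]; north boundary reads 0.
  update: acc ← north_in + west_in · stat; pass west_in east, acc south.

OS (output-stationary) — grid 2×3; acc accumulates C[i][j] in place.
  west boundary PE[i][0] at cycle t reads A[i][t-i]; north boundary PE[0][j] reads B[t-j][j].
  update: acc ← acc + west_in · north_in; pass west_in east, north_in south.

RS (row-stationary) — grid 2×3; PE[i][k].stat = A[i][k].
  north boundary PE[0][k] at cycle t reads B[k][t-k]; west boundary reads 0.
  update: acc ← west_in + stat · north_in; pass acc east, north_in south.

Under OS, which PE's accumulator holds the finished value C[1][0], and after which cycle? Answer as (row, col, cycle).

(row, col, cycle) = (1, 0, 3)

OS — PE[1][0] is where C[1][0] collects:
  @0  [1,0]  acc 0  |  →0  ↓0
  @1  [1,0]  acc 54  |  →6  ↓9
  @2  [1,0]  acc 110  |  →8  ↓7
  @3  [1,0]  acc 119  |  →3  ↓3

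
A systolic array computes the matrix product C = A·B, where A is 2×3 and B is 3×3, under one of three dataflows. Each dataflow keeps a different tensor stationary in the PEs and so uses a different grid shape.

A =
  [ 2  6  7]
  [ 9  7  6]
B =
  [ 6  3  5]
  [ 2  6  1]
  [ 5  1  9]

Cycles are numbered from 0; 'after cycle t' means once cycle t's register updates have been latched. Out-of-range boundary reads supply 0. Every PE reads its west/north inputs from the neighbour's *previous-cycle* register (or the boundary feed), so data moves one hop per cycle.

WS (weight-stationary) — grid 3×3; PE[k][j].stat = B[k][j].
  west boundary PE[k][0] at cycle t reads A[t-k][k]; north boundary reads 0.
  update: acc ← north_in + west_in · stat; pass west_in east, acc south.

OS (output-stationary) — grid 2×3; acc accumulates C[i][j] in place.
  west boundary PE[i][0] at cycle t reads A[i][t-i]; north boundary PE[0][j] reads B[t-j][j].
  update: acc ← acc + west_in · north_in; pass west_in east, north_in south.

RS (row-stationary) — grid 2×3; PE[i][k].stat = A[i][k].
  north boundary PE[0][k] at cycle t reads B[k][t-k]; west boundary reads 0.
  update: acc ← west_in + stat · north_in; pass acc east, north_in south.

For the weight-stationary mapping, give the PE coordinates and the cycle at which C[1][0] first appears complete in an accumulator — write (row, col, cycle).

(row, col, cycle) = (2, 0, 3)

Under WS, C[1][0] lands at PE[2][0]:
  c0 r2c0: 0 / 0 / 0
  c1 r2c0: 0 / 0 / 0
  c2 r2c0: 59 / 7 / 59
  c3 r2c0: 98 / 6 / 98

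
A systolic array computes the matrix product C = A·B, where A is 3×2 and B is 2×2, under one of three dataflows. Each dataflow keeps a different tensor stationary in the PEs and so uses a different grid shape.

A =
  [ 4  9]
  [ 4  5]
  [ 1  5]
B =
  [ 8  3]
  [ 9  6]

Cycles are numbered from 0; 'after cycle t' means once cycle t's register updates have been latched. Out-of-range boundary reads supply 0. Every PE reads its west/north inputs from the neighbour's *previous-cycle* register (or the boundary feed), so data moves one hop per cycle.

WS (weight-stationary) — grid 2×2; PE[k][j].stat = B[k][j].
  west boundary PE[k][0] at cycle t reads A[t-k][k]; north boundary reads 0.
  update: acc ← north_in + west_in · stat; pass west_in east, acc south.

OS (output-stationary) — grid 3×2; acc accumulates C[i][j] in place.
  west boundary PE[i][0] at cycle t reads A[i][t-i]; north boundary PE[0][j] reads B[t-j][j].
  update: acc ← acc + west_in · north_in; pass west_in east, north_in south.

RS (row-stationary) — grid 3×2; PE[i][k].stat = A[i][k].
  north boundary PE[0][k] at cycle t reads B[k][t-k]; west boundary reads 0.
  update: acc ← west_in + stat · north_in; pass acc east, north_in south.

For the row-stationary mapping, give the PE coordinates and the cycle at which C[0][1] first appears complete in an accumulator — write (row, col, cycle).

Under RS, C[0][1] lands at PE[0][1]:
  [0] (0,1) acc=0 (h:0 v:0)
  [1] (0,1) acc=113 (h:113 v:9)
  [2] (0,1) acc=66 (h:66 v:6)

(row, col, cycle) = (0, 1, 2)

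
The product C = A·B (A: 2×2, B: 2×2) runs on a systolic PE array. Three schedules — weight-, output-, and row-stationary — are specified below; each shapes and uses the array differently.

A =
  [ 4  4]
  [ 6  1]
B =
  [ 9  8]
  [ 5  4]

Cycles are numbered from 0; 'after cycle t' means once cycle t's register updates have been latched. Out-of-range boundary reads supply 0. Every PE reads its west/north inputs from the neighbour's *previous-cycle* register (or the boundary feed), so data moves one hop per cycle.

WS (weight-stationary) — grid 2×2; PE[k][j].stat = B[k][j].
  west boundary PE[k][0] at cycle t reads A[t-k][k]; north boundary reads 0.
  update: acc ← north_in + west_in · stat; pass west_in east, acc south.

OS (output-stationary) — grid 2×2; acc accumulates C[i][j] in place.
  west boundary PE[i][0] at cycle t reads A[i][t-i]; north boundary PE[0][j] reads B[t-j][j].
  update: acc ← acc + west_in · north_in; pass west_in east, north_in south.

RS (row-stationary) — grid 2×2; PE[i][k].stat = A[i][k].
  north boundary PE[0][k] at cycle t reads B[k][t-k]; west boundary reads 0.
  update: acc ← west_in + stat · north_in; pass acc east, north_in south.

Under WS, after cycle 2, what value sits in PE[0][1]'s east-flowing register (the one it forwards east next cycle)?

register = 6

WS 2×2: PE[0][1] cycle-by-cycle (with neighbour feeds):
  after 0 — PE[0][0] acc=36, pass-E 4, pass-S 36
  after 0 — PE[0][1] acc=0, pass-E 0, pass-S 0
  after 1 — PE[0][0] acc=54, pass-E 6, pass-S 54
  after 1 — PE[0][1] acc=32, pass-E 4, pass-S 32
  after 2 — PE[0][0] acc=0, pass-E 0, pass-S 0
  after 2 — PE[0][1] acc=48, pass-E 6, pass-S 48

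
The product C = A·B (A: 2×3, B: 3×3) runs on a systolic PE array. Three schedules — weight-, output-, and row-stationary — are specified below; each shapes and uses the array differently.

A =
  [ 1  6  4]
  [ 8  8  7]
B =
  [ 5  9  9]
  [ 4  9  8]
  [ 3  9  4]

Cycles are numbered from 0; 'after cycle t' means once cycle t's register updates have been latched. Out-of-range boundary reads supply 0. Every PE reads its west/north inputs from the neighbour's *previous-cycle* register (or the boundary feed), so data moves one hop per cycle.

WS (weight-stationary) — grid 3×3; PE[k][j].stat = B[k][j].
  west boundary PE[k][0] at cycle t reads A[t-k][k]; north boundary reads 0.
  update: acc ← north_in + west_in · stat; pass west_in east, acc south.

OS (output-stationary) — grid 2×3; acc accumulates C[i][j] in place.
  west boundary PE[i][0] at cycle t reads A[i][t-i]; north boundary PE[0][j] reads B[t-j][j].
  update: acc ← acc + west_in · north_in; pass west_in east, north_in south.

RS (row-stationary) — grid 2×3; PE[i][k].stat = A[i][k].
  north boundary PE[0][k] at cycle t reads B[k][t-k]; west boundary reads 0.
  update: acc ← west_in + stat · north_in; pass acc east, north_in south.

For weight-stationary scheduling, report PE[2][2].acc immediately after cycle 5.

WS 3×3: PE[2][2] cycle-by-cycle (with neighbour feeds):
  step 0 · PE1,2: acc=0; fwd→0 fwd↓0
  step 0 · PE2,1: acc=0; fwd→0 fwd↓0
  step 0 · PE2,2: acc=0; fwd→0 fwd↓0
  step 1 · PE1,2: acc=0; fwd→0 fwd↓0
  step 1 · PE2,1: acc=0; fwd→0 fwd↓0
  step 1 · PE2,2: acc=0; fwd→0 fwd↓0
  step 2 · PE1,2: acc=0; fwd→0 fwd↓0
  step 2 · PE2,1: acc=0; fwd→0 fwd↓0
  step 2 · PE2,2: acc=0; fwd→0 fwd↓0
  step 3 · PE1,2: acc=57; fwd→6 fwd↓57
  step 3 · PE2,1: acc=99; fwd→4 fwd↓99
  step 3 · PE2,2: acc=0; fwd→0 fwd↓0
  step 4 · PE1,2: acc=136; fwd→8 fwd↓136
  step 4 · PE2,1: acc=207; fwd→7 fwd↓207
  step 4 · PE2,2: acc=73; fwd→4 fwd↓73
  step 5 · PE1,2: acc=0; fwd→0 fwd↓0
  step 5 · PE2,1: acc=0; fwd→0 fwd↓0
  step 5 · PE2,2: acc=164; fwd→7 fwd↓164

PE[2][2].acc = 164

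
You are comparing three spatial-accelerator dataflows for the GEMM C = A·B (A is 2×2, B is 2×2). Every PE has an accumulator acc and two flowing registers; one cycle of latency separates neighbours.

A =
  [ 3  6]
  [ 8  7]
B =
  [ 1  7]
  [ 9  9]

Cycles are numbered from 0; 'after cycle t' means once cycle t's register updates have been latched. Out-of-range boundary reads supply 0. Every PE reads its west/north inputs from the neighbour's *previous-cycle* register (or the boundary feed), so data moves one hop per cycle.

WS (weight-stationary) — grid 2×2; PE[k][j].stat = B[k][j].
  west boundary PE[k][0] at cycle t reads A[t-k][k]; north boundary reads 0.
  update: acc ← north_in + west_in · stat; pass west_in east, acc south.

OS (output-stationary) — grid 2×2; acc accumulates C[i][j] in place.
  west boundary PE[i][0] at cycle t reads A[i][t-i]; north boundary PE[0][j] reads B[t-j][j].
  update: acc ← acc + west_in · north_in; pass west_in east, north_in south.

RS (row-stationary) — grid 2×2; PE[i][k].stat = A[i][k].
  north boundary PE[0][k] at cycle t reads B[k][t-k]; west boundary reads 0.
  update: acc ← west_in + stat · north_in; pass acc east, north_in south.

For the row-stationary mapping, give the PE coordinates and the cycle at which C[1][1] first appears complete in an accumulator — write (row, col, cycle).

(row, col, cycle) = (1, 1, 3)

RS: C[1][1] accumulates in PE[1][1]:
  cycle 0: PE[1][1] → acc 0, east 0, south 0
  cycle 1: PE[1][1] → acc 0, east 0, south 0
  cycle 2: PE[1][1] → acc 71, east 71, south 9
  cycle 3: PE[1][1] → acc 119, east 119, south 9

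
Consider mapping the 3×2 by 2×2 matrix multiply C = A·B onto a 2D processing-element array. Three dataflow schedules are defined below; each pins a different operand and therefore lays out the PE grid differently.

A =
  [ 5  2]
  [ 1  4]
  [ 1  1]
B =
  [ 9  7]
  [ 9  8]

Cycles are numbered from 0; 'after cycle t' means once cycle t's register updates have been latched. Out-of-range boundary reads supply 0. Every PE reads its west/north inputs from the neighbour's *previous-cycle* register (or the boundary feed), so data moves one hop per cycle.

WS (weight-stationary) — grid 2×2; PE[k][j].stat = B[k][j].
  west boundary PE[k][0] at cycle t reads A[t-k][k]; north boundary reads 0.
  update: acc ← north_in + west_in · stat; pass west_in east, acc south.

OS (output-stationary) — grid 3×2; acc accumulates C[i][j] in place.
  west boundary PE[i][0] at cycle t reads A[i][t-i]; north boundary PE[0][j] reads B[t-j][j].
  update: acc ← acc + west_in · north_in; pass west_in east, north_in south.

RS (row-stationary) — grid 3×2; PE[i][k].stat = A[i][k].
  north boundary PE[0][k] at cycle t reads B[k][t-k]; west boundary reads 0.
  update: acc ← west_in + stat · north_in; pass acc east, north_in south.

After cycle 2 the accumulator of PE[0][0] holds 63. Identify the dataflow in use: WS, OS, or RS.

Under WS (2×2), PE[0][0]:
  step 0 · PE0,0: acc=45; fwd→5 fwd↓45
  step 1 · PE0,0: acc=9; fwd→1 fwd↓9
  step 2 · PE0,0: acc=9; fwd→1 fwd↓9
Under OS (3×2), PE[0][0]:
  step 0 · PE0,0: acc=45; fwd→5 fwd↓9
  step 1 · PE0,0: acc=63; fwd→2 fwd↓9
  step 2 · PE0,0: acc=63; fwd→0 fwd↓0
Under RS (3×2), PE[0][0]:
  step 0 · PE0,0: acc=45; fwd→45 fwd↓9
  step 1 · PE0,0: acc=35; fwd→35 fwd↓7
  step 2 · PE0,0: acc=0; fwd→0 fwd↓0

dataflow = OS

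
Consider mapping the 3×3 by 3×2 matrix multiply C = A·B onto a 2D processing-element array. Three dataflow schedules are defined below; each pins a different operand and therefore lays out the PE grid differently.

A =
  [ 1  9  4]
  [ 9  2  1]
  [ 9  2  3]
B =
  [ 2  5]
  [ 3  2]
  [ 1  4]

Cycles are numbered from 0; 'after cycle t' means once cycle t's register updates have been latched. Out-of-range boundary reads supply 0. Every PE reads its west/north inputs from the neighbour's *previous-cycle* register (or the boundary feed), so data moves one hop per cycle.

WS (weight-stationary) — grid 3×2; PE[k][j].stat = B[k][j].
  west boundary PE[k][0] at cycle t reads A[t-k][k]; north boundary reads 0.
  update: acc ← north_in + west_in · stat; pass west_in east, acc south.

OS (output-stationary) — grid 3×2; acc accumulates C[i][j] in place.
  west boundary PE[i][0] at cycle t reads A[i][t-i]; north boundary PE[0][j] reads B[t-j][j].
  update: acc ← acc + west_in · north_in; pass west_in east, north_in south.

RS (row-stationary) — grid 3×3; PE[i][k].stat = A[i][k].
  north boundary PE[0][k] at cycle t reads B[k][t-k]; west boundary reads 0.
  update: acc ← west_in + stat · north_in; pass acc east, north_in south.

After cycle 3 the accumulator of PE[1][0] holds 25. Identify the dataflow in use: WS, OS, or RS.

— WS: 3×2; PE[1][0] trace:
  after 0 — PE[1][0] acc=0, pass-E 0, pass-S 0
  after 1 — PE[1][0] acc=29, pass-E 9, pass-S 29
  after 2 — PE[1][0] acc=24, pass-E 2, pass-S 24
  after 3 — PE[1][0] acc=24, pass-E 2, pass-S 24
— OS: 3×2; PE[1][0] trace:
  after 0 — PE[1][0] acc=0, pass-E 0, pass-S 0
  after 1 — PE[1][0] acc=18, pass-E 9, pass-S 2
  after 2 — PE[1][0] acc=24, pass-E 2, pass-S 3
  after 3 — PE[1][0] acc=25, pass-E 1, pass-S 1
— RS: 3×3; PE[1][0] trace:
  after 0 — PE[1][0] acc=0, pass-E 0, pass-S 0
  after 1 — PE[1][0] acc=18, pass-E 18, pass-S 2
  after 2 — PE[1][0] acc=45, pass-E 45, pass-S 5
  after 3 — PE[1][0] acc=0, pass-E 0, pass-S 0

dataflow = OS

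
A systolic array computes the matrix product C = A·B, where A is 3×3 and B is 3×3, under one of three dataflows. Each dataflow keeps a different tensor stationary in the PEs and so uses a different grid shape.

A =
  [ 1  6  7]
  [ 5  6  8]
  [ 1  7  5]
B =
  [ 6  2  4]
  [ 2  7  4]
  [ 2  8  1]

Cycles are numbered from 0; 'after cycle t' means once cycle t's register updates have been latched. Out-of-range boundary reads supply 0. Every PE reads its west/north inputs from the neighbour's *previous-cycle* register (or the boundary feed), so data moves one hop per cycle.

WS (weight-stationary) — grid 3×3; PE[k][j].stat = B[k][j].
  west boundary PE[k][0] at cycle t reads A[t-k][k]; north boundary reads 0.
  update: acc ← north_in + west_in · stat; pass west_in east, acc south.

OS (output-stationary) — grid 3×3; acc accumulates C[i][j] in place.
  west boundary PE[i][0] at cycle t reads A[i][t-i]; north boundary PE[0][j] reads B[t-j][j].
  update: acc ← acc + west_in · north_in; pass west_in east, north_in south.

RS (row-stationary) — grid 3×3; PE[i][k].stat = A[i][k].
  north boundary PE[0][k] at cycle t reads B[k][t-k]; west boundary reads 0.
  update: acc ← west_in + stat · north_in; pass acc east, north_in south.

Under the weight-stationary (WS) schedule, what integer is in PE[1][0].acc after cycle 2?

WS 3×3: PE[1][0] cycle-by-cycle (with neighbour feeds):
  step 0 · PE0,0: acc=6; fwd→1 fwd↓6
  step 0 · PE1,0: acc=0; fwd→0 fwd↓0
  step 1 · PE0,0: acc=30; fwd→5 fwd↓30
  step 1 · PE1,0: acc=18; fwd→6 fwd↓18
  step 2 · PE0,0: acc=6; fwd→1 fwd↓6
  step 2 · PE1,0: acc=42; fwd→6 fwd↓42

PE[1][0].acc = 42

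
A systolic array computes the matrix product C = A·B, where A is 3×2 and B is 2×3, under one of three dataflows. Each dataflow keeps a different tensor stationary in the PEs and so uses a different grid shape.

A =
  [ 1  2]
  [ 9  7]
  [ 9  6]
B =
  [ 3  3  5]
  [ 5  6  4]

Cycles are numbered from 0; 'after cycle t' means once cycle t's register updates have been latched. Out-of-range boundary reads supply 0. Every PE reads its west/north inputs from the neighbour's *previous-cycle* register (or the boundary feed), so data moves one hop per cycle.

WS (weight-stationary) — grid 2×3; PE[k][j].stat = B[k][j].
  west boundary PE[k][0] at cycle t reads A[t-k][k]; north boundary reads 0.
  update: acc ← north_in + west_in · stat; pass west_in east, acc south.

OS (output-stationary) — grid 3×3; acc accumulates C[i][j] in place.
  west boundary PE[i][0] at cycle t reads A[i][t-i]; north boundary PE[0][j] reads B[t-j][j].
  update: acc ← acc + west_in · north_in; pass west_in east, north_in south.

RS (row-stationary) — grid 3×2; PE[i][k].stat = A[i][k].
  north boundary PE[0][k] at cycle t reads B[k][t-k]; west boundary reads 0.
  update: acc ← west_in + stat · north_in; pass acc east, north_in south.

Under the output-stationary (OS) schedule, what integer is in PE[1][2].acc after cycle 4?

OS on a 3×3 grid — tracing PE[1][2] and its feeders:
  after 0 — PE[0][2] acc=0, pass-E 0, pass-S 0
  after 0 — PE[1][1] acc=0, pass-E 0, pass-S 0
  after 0 — PE[1][2] acc=0, pass-E 0, pass-S 0
  after 1 — PE[0][2] acc=0, pass-E 0, pass-S 0
  after 1 — PE[1][1] acc=0, pass-E 0, pass-S 0
  after 1 — PE[1][2] acc=0, pass-E 0, pass-S 0
  after 2 — PE[0][2] acc=5, pass-E 1, pass-S 5
  after 2 — PE[1][1] acc=27, pass-E 9, pass-S 3
  after 2 — PE[1][2] acc=0, pass-E 0, pass-S 0
  after 3 — PE[0][2] acc=13, pass-E 2, pass-S 4
  after 3 — PE[1][1] acc=69, pass-E 7, pass-S 6
  after 3 — PE[1][2] acc=45, pass-E 9, pass-S 5
  after 4 — PE[0][2] acc=13, pass-E 0, pass-S 0
  after 4 — PE[1][1] acc=69, pass-E 0, pass-S 0
  after 4 — PE[1][2] acc=73, pass-E 7, pass-S 4

PE[1][2].acc = 73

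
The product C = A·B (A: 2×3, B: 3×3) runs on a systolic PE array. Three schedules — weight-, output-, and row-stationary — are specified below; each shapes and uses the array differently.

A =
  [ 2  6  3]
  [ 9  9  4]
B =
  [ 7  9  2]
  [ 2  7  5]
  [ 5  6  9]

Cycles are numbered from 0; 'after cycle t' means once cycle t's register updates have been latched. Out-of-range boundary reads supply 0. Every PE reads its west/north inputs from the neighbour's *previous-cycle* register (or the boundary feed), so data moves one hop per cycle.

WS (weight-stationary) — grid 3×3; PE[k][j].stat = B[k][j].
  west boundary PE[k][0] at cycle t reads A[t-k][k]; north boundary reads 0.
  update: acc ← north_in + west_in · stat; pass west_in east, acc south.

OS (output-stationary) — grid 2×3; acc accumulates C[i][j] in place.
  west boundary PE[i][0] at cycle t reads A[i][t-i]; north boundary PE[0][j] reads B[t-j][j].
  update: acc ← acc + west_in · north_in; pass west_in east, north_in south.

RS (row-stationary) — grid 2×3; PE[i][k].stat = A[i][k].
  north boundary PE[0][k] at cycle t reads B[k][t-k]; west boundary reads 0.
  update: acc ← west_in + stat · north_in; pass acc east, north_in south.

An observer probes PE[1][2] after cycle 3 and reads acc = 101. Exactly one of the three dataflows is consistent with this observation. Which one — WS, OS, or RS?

dataflow = RS

WS [3×3] PE[1][2] across cycles:
  [0] (1,2) acc=0 (h:0 v:0)
  [1] (1,2) acc=0 (h:0 v:0)
  [2] (1,2) acc=0 (h:0 v:0)
  [3] (1,2) acc=34 (h:6 v:34)
OS [2×3] PE[1][2] across cycles:
  [0] (1,2) acc=0 (h:0 v:0)
  [1] (1,2) acc=0 (h:0 v:0)
  [2] (1,2) acc=0 (h:0 v:0)
  [3] (1,2) acc=18 (h:9 v:2)
RS [2×3] PE[1][2] across cycles:
  [0] (1,2) acc=0 (h:0 v:0)
  [1] (1,2) acc=0 (h:0 v:0)
  [2] (1,2) acc=0 (h:0 v:0)
  [3] (1,2) acc=101 (h:101 v:5)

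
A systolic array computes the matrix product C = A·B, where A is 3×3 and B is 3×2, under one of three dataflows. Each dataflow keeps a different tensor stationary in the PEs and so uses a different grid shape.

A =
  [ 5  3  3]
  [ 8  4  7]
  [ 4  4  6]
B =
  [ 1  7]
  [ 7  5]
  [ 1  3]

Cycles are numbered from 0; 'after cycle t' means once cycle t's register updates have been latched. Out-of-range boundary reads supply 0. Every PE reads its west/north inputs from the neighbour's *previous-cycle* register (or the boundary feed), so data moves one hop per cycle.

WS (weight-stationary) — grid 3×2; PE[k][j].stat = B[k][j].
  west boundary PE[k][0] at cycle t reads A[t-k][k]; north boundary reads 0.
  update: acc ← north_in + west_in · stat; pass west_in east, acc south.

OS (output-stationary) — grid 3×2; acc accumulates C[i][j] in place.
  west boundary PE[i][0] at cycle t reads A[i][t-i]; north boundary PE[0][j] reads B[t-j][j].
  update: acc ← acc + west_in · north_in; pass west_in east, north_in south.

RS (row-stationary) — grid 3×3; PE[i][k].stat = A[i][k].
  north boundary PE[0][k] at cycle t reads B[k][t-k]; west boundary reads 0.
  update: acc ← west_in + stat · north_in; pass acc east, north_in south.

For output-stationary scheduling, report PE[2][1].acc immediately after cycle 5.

OS on a 3×2 grid — tracing PE[2][1] and its feeders:
  step 0 · PE1,1: acc=0; fwd→0 fwd↓0
  step 0 · PE2,0: acc=0; fwd→0 fwd↓0
  step 0 · PE2,1: acc=0; fwd→0 fwd↓0
  step 1 · PE1,1: acc=0; fwd→0 fwd↓0
  step 1 · PE2,0: acc=0; fwd→0 fwd↓0
  step 1 · PE2,1: acc=0; fwd→0 fwd↓0
  step 2 · PE1,1: acc=56; fwd→8 fwd↓7
  step 2 · PE2,0: acc=4; fwd→4 fwd↓1
  step 2 · PE2,1: acc=0; fwd→0 fwd↓0
  step 3 · PE1,1: acc=76; fwd→4 fwd↓5
  step 3 · PE2,0: acc=32; fwd→4 fwd↓7
  step 3 · PE2,1: acc=28; fwd→4 fwd↓7
  step 4 · PE1,1: acc=97; fwd→7 fwd↓3
  step 4 · PE2,0: acc=38; fwd→6 fwd↓1
  step 4 · PE2,1: acc=48; fwd→4 fwd↓5
  step 5 · PE1,1: acc=97; fwd→0 fwd↓0
  step 5 · PE2,0: acc=38; fwd→0 fwd↓0
  step 5 · PE2,1: acc=66; fwd→6 fwd↓3

PE[2][1].acc = 66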